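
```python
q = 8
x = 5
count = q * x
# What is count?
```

Answer: 40

Derivation:
Trace (tracking count):
q = 8  # -> q = 8
x = 5  # -> x = 5
count = q * x  # -> count = 40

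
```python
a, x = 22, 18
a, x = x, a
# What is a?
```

Trace (tracking a):
a, x = (22, 18)  # -> a = 22, x = 18
a, x = (x, a)  # -> a = 18, x = 22

Answer: 18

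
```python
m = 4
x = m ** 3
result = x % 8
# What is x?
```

Trace (tracking x):
m = 4  # -> m = 4
x = m ** 3  # -> x = 64
result = x % 8  # -> result = 0

Answer: 64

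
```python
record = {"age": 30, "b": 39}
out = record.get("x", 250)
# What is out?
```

Trace (tracking out):
record = {'age': 30, 'b': 39}  # -> record = {'age': 30, 'b': 39}
out = record.get('x', 250)  # -> out = 250

Answer: 250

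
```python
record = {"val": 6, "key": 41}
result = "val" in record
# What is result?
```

Answer: True

Derivation:
Trace (tracking result):
record = {'val': 6, 'key': 41}  # -> record = {'val': 6, 'key': 41}
result = 'val' in record  # -> result = True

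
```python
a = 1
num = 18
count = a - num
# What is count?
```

Trace (tracking count):
a = 1  # -> a = 1
num = 18  # -> num = 18
count = a - num  # -> count = -17

Answer: -17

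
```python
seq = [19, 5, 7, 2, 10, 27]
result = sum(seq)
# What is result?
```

Answer: 70

Derivation:
Trace (tracking result):
seq = [19, 5, 7, 2, 10, 27]  # -> seq = [19, 5, 7, 2, 10, 27]
result = sum(seq)  # -> result = 70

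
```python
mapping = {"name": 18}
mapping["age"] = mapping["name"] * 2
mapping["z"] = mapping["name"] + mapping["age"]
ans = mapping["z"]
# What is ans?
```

Trace (tracking ans):
mapping = {'name': 18}  # -> mapping = {'name': 18}
mapping['age'] = mapping['name'] * 2  # -> mapping = {'name': 18, 'age': 36}
mapping['z'] = mapping['name'] + mapping['age']  # -> mapping = {'name': 18, 'age': 36, 'z': 54}
ans = mapping['z']  # -> ans = 54

Answer: 54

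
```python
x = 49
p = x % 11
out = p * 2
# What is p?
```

Answer: 5

Derivation:
Trace (tracking p):
x = 49  # -> x = 49
p = x % 11  # -> p = 5
out = p * 2  # -> out = 10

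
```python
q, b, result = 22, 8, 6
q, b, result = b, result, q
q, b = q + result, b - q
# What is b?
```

Answer: -2

Derivation:
Trace (tracking b):
q, b, result = (22, 8, 6)  # -> q = 22, b = 8, result = 6
q, b, result = (b, result, q)  # -> q = 8, b = 6, result = 22
q, b = (q + result, b - q)  # -> q = 30, b = -2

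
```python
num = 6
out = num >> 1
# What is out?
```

Answer: 3

Derivation:
Trace (tracking out):
num = 6  # -> num = 6
out = num >> 1  # -> out = 3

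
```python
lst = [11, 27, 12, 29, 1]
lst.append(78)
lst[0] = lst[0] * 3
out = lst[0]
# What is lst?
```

Answer: [33, 27, 12, 29, 1, 78]

Derivation:
Trace (tracking lst):
lst = [11, 27, 12, 29, 1]  # -> lst = [11, 27, 12, 29, 1]
lst.append(78)  # -> lst = [11, 27, 12, 29, 1, 78]
lst[0] = lst[0] * 3  # -> lst = [33, 27, 12, 29, 1, 78]
out = lst[0]  # -> out = 33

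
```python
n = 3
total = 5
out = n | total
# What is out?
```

Answer: 7

Derivation:
Trace (tracking out):
n = 3  # -> n = 3
total = 5  # -> total = 5
out = n | total  # -> out = 7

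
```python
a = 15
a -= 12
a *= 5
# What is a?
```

Trace (tracking a):
a = 15  # -> a = 15
a -= 12  # -> a = 3
a *= 5  # -> a = 15

Answer: 15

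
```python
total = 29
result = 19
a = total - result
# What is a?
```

Trace (tracking a):
total = 29  # -> total = 29
result = 19  # -> result = 19
a = total - result  # -> a = 10

Answer: 10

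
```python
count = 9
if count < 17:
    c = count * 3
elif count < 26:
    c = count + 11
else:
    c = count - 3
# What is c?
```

Trace (tracking c):
count = 9  # -> count = 9
if count < 17:  # condition is True
    c = count * 3  # -> c = 27

Answer: 27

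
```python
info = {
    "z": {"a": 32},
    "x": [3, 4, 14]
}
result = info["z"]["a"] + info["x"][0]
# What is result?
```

Trace (tracking result):
info = {'z': {'a': 32}, 'x': [3, 4, 14]}  # -> info = {'z': {'a': 32}, 'x': [3, 4, 14]}
result = info['z']['a'] + info['x'][0]  # -> result = 35

Answer: 35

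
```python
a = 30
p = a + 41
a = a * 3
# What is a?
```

Answer: 90

Derivation:
Trace (tracking a):
a = 30  # -> a = 30
p = a + 41  # -> p = 71
a = a * 3  # -> a = 90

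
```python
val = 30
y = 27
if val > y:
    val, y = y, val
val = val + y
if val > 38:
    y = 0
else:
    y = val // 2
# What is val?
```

Answer: 57

Derivation:
Trace (tracking val):
val = 30  # -> val = 30
y = 27  # -> y = 27
if val > y:  # condition is True
    val, y = (y, val)  # -> val = 27, y = 30
val = val + y  # -> val = 57
if val > 38:  # condition is True
    y = 0  # -> y = 0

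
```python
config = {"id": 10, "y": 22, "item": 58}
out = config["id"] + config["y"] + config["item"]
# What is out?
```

Trace (tracking out):
config = {'id': 10, 'y': 22, 'item': 58}  # -> config = {'id': 10, 'y': 22, 'item': 58}
out = config['id'] + config['y'] + config['item']  # -> out = 90

Answer: 90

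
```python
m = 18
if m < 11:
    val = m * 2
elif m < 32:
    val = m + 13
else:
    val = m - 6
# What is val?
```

Trace (tracking val):
m = 18  # -> m = 18
if m < 11:  # condition is False
elif m < 32:  # condition is True
    val = m + 13  # -> val = 31

Answer: 31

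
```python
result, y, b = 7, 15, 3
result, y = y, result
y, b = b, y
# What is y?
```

Trace (tracking y):
result, y, b = (7, 15, 3)  # -> result = 7, y = 15, b = 3
result, y = (y, result)  # -> result = 15, y = 7
y, b = (b, y)  # -> y = 3, b = 7

Answer: 3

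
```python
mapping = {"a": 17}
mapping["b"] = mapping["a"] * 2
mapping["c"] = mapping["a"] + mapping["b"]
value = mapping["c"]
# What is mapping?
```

Trace (tracking mapping):
mapping = {'a': 17}  # -> mapping = {'a': 17}
mapping['b'] = mapping['a'] * 2  # -> mapping = {'a': 17, 'b': 34}
mapping['c'] = mapping['a'] + mapping['b']  # -> mapping = {'a': 17, 'b': 34, 'c': 51}
value = mapping['c']  # -> value = 51

Answer: {'a': 17, 'b': 34, 'c': 51}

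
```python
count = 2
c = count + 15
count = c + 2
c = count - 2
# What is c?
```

Answer: 17

Derivation:
Trace (tracking c):
count = 2  # -> count = 2
c = count + 15  # -> c = 17
count = c + 2  # -> count = 19
c = count - 2  # -> c = 17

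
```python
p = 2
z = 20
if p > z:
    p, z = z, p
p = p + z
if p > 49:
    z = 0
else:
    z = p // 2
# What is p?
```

Trace (tracking p):
p = 2  # -> p = 2
z = 20  # -> z = 20
if p > z:  # condition is False
p = p + z  # -> p = 22
if p > 49:  # condition is False
else:
    z = p // 2  # -> z = 11

Answer: 22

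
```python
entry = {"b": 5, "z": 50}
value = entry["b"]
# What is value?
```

Answer: 5

Derivation:
Trace (tracking value):
entry = {'b': 5, 'z': 50}  # -> entry = {'b': 5, 'z': 50}
value = entry['b']  # -> value = 5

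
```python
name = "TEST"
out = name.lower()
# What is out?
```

Answer: 'test'

Derivation:
Trace (tracking out):
name = 'TEST'  # -> name = 'TEST'
out = name.lower()  # -> out = 'test'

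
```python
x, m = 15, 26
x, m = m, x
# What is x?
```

Trace (tracking x):
x, m = (15, 26)  # -> x = 15, m = 26
x, m = (m, x)  # -> x = 26, m = 15

Answer: 26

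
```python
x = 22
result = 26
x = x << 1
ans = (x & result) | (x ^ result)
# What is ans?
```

Answer: 62

Derivation:
Trace (tracking ans):
x = 22  # -> x = 22
result = 26  # -> result = 26
x = x << 1  # -> x = 44
ans = x & result | x ^ result  # -> ans = 62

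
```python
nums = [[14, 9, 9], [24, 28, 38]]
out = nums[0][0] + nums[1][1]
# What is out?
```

Trace (tracking out):
nums = [[14, 9, 9], [24, 28, 38]]  # -> nums = [[14, 9, 9], [24, 28, 38]]
out = nums[0][0] + nums[1][1]  # -> out = 42

Answer: 42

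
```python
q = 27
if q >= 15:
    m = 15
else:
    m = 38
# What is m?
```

Trace (tracking m):
q = 27  # -> q = 27
if q >= 15:  # condition is True
    m = 15  # -> m = 15

Answer: 15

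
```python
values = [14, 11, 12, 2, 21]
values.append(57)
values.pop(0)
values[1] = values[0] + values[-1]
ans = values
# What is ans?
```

Trace (tracking ans):
values = [14, 11, 12, 2, 21]  # -> values = [14, 11, 12, 2, 21]
values.append(57)  # -> values = [14, 11, 12, 2, 21, 57]
values.pop(0)  # -> values = [11, 12, 2, 21, 57]
values[1] = values[0] + values[-1]  # -> values = [11, 68, 2, 21, 57]
ans = values  # -> ans = [11, 68, 2, 21, 57]

Answer: [11, 68, 2, 21, 57]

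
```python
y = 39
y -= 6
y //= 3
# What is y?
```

Answer: 11

Derivation:
Trace (tracking y):
y = 39  # -> y = 39
y -= 6  # -> y = 33
y //= 3  # -> y = 11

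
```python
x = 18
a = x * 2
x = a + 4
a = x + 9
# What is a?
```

Answer: 49

Derivation:
Trace (tracking a):
x = 18  # -> x = 18
a = x * 2  # -> a = 36
x = a + 4  # -> x = 40
a = x + 9  # -> a = 49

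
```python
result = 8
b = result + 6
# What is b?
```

Trace (tracking b):
result = 8  # -> result = 8
b = result + 6  # -> b = 14

Answer: 14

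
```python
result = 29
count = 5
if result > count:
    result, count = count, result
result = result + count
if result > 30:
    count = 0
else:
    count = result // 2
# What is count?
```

Answer: 0

Derivation:
Trace (tracking count):
result = 29  # -> result = 29
count = 5  # -> count = 5
if result > count:  # condition is True
    result, count = (count, result)  # -> result = 5, count = 29
result = result + count  # -> result = 34
if result > 30:  # condition is True
    count = 0  # -> count = 0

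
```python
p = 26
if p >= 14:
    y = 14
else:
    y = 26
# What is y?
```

Answer: 14

Derivation:
Trace (tracking y):
p = 26  # -> p = 26
if p >= 14:  # condition is True
    y = 14  # -> y = 14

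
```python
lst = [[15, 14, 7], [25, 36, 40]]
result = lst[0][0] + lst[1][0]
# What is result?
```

Answer: 40

Derivation:
Trace (tracking result):
lst = [[15, 14, 7], [25, 36, 40]]  # -> lst = [[15, 14, 7], [25, 36, 40]]
result = lst[0][0] + lst[1][0]  # -> result = 40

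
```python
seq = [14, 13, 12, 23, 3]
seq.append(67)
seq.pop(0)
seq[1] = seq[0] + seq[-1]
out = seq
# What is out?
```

Trace (tracking out):
seq = [14, 13, 12, 23, 3]  # -> seq = [14, 13, 12, 23, 3]
seq.append(67)  # -> seq = [14, 13, 12, 23, 3, 67]
seq.pop(0)  # -> seq = [13, 12, 23, 3, 67]
seq[1] = seq[0] + seq[-1]  # -> seq = [13, 80, 23, 3, 67]
out = seq  # -> out = [13, 80, 23, 3, 67]

Answer: [13, 80, 23, 3, 67]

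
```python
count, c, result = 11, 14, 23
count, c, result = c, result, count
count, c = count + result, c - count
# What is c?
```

Trace (tracking c):
count, c, result = (11, 14, 23)  # -> count = 11, c = 14, result = 23
count, c, result = (c, result, count)  # -> count = 14, c = 23, result = 11
count, c = (count + result, c - count)  # -> count = 25, c = 9

Answer: 9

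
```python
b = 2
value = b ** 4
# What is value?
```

Answer: 16

Derivation:
Trace (tracking value):
b = 2  # -> b = 2
value = b ** 4  # -> value = 16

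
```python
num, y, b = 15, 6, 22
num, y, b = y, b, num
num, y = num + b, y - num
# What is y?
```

Answer: 16

Derivation:
Trace (tracking y):
num, y, b = (15, 6, 22)  # -> num = 15, y = 6, b = 22
num, y, b = (y, b, num)  # -> num = 6, y = 22, b = 15
num, y = (num + b, y - num)  # -> num = 21, y = 16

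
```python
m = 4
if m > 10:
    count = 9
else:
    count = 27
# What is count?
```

Answer: 27

Derivation:
Trace (tracking count):
m = 4  # -> m = 4
if m > 10:  # condition is False
else:
    count = 27  # -> count = 27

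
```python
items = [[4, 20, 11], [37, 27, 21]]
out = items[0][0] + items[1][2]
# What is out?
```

Answer: 25

Derivation:
Trace (tracking out):
items = [[4, 20, 11], [37, 27, 21]]  # -> items = [[4, 20, 11], [37, 27, 21]]
out = items[0][0] + items[1][2]  # -> out = 25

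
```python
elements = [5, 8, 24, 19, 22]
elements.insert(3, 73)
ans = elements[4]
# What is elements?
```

Trace (tracking elements):
elements = [5, 8, 24, 19, 22]  # -> elements = [5, 8, 24, 19, 22]
elements.insert(3, 73)  # -> elements = [5, 8, 24, 73, 19, 22]
ans = elements[4]  # -> ans = 19

Answer: [5, 8, 24, 73, 19, 22]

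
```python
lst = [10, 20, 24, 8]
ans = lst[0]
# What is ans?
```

Trace (tracking ans):
lst = [10, 20, 24, 8]  # -> lst = [10, 20, 24, 8]
ans = lst[0]  # -> ans = 10

Answer: 10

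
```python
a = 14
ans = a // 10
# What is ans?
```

Answer: 1

Derivation:
Trace (tracking ans):
a = 14  # -> a = 14
ans = a // 10  # -> ans = 1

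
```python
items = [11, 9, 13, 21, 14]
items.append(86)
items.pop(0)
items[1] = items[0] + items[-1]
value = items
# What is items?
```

Trace (tracking items):
items = [11, 9, 13, 21, 14]  # -> items = [11, 9, 13, 21, 14]
items.append(86)  # -> items = [11, 9, 13, 21, 14, 86]
items.pop(0)  # -> items = [9, 13, 21, 14, 86]
items[1] = items[0] + items[-1]  # -> items = [9, 95, 21, 14, 86]
value = items  # -> value = [9, 95, 21, 14, 86]

Answer: [9, 95, 21, 14, 86]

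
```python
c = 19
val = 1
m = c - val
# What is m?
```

Answer: 18

Derivation:
Trace (tracking m):
c = 19  # -> c = 19
val = 1  # -> val = 1
m = c - val  # -> m = 18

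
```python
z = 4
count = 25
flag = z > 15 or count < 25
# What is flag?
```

Answer: False

Derivation:
Trace (tracking flag):
z = 4  # -> z = 4
count = 25  # -> count = 25
flag = z > 15 or count < 25  # -> flag = False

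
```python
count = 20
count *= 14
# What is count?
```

Trace (tracking count):
count = 20  # -> count = 20
count *= 14  # -> count = 280

Answer: 280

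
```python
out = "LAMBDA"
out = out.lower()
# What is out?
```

Trace (tracking out):
out = 'LAMBDA'  # -> out = 'LAMBDA'
out = out.lower()  # -> out = 'lambda'

Answer: 'lambda'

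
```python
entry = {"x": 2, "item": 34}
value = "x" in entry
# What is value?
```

Trace (tracking value):
entry = {'x': 2, 'item': 34}  # -> entry = {'x': 2, 'item': 34}
value = 'x' in entry  # -> value = True

Answer: True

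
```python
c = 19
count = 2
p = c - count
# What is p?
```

Answer: 17

Derivation:
Trace (tracking p):
c = 19  # -> c = 19
count = 2  # -> count = 2
p = c - count  # -> p = 17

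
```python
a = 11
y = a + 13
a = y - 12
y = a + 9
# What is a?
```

Answer: 12

Derivation:
Trace (tracking a):
a = 11  # -> a = 11
y = a + 13  # -> y = 24
a = y - 12  # -> a = 12
y = a + 9  # -> y = 21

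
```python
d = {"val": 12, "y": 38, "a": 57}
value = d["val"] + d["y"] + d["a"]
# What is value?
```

Answer: 107

Derivation:
Trace (tracking value):
d = {'val': 12, 'y': 38, 'a': 57}  # -> d = {'val': 12, 'y': 38, 'a': 57}
value = d['val'] + d['y'] + d['a']  # -> value = 107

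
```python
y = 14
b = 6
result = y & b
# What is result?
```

Trace (tracking result):
y = 14  # -> y = 14
b = 6  # -> b = 6
result = y & b  # -> result = 6

Answer: 6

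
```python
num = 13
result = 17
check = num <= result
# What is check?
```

Answer: True

Derivation:
Trace (tracking check):
num = 13  # -> num = 13
result = 17  # -> result = 17
check = num <= result  # -> check = True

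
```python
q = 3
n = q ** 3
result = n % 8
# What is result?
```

Trace (tracking result):
q = 3  # -> q = 3
n = q ** 3  # -> n = 27
result = n % 8  # -> result = 3

Answer: 3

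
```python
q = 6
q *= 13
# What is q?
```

Answer: 78

Derivation:
Trace (tracking q):
q = 6  # -> q = 6
q *= 13  # -> q = 78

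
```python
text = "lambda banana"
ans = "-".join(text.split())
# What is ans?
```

Answer: 'lambda-banana'

Derivation:
Trace (tracking ans):
text = 'lambda banana'  # -> text = 'lambda banana'
ans = '-'.join(text.split())  # -> ans = 'lambda-banana'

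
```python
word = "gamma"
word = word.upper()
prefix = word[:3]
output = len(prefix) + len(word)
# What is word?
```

Trace (tracking word):
word = 'gamma'  # -> word = 'gamma'
word = word.upper()  # -> word = 'GAMMA'
prefix = word[:3]  # -> prefix = 'GAM'
output = len(prefix) + len(word)  # -> output = 8

Answer: 'GAMMA'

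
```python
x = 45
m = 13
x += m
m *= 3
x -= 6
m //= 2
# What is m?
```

Answer: 19

Derivation:
Trace (tracking m):
x = 45  # -> x = 45
m = 13  # -> m = 13
x += m  # -> x = 58
m *= 3  # -> m = 39
x -= 6  # -> x = 52
m //= 2  # -> m = 19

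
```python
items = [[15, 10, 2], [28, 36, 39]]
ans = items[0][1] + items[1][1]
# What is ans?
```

Trace (tracking ans):
items = [[15, 10, 2], [28, 36, 39]]  # -> items = [[15, 10, 2], [28, 36, 39]]
ans = items[0][1] + items[1][1]  # -> ans = 46

Answer: 46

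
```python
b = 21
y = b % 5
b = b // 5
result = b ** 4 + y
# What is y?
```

Trace (tracking y):
b = 21  # -> b = 21
y = b % 5  # -> y = 1
b = b // 5  # -> b = 4
result = b ** 4 + y  # -> result = 257

Answer: 1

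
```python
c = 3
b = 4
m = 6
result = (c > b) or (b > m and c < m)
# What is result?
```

Answer: False

Derivation:
Trace (tracking result):
c = 3  # -> c = 3
b = 4  # -> b = 4
m = 6  # -> m = 6
result = c > b or (b > m and c < m)  # -> result = False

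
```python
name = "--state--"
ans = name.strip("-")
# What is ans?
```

Trace (tracking ans):
name = '--state--'  # -> name = '--state--'
ans = name.strip('-')  # -> ans = 'state'

Answer: 'state'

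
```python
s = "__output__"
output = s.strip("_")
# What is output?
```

Trace (tracking output):
s = '__output__'  # -> s = '__output__'
output = s.strip('_')  # -> output = 'output'

Answer: 'output'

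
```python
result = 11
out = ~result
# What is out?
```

Trace (tracking out):
result = 11  # -> result = 11
out = ~result  # -> out = -12

Answer: -12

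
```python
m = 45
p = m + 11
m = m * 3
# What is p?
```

Trace (tracking p):
m = 45  # -> m = 45
p = m + 11  # -> p = 56
m = m * 3  # -> m = 135

Answer: 56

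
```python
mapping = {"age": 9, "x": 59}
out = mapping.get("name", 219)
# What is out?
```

Trace (tracking out):
mapping = {'age': 9, 'x': 59}  # -> mapping = {'age': 9, 'x': 59}
out = mapping.get('name', 219)  # -> out = 219

Answer: 219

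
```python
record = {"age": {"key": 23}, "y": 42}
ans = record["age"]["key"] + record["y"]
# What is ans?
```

Trace (tracking ans):
record = {'age': {'key': 23}, 'y': 42}  # -> record = {'age': {'key': 23}, 'y': 42}
ans = record['age']['key'] + record['y']  # -> ans = 65

Answer: 65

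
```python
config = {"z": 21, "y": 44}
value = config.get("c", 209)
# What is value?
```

Answer: 209

Derivation:
Trace (tracking value):
config = {'z': 21, 'y': 44}  # -> config = {'z': 21, 'y': 44}
value = config.get('c', 209)  # -> value = 209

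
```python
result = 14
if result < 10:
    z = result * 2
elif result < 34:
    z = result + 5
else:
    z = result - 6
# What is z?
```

Trace (tracking z):
result = 14  # -> result = 14
if result < 10:  # condition is False
elif result < 34:  # condition is True
    z = result + 5  # -> z = 19

Answer: 19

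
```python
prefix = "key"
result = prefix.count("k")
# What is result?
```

Answer: 1

Derivation:
Trace (tracking result):
prefix = 'key'  # -> prefix = 'key'
result = prefix.count('k')  # -> result = 1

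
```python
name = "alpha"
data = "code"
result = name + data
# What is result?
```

Answer: 'alphacode'

Derivation:
Trace (tracking result):
name = 'alpha'  # -> name = 'alpha'
data = 'code'  # -> data = 'code'
result = name + data  # -> result = 'alphacode'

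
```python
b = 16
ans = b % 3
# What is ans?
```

Answer: 1

Derivation:
Trace (tracking ans):
b = 16  # -> b = 16
ans = b % 3  # -> ans = 1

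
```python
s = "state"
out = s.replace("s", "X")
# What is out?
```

Answer: 'Xtate'

Derivation:
Trace (tracking out):
s = 'state'  # -> s = 'state'
out = s.replace('s', 'X')  # -> out = 'Xtate'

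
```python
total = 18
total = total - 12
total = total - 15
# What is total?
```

Trace (tracking total):
total = 18  # -> total = 18
total = total - 12  # -> total = 6
total = total - 15  # -> total = -9

Answer: -9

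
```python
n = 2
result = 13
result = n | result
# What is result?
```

Answer: 15

Derivation:
Trace (tracking result):
n = 2  # -> n = 2
result = 13  # -> result = 13
result = n | result  # -> result = 15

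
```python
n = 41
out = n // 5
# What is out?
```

Answer: 8

Derivation:
Trace (tracking out):
n = 41  # -> n = 41
out = n // 5  # -> out = 8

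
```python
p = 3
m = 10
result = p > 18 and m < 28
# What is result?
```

Answer: False

Derivation:
Trace (tracking result):
p = 3  # -> p = 3
m = 10  # -> m = 10
result = p > 18 and m < 28  # -> result = False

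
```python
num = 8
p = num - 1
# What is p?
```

Answer: 7

Derivation:
Trace (tracking p):
num = 8  # -> num = 8
p = num - 1  # -> p = 7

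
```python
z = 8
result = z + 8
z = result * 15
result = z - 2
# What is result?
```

Trace (tracking result):
z = 8  # -> z = 8
result = z + 8  # -> result = 16
z = result * 15  # -> z = 240
result = z - 2  # -> result = 238

Answer: 238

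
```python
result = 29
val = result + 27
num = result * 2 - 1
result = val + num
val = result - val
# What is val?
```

Trace (tracking val):
result = 29  # -> result = 29
val = result + 27  # -> val = 56
num = result * 2 - 1  # -> num = 57
result = val + num  # -> result = 113
val = result - val  # -> val = 57

Answer: 57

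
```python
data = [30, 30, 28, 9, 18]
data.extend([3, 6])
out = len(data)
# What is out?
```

Answer: 7

Derivation:
Trace (tracking out):
data = [30, 30, 28, 9, 18]  # -> data = [30, 30, 28, 9, 18]
data.extend([3, 6])  # -> data = [30, 30, 28, 9, 18, 3, 6]
out = len(data)  # -> out = 7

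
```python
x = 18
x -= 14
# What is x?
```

Answer: 4

Derivation:
Trace (tracking x):
x = 18  # -> x = 18
x -= 14  # -> x = 4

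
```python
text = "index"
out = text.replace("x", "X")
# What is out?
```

Trace (tracking out):
text = 'index'  # -> text = 'index'
out = text.replace('x', 'X')  # -> out = 'indeX'

Answer: 'indeX'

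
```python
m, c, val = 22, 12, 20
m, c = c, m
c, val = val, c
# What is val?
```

Answer: 22

Derivation:
Trace (tracking val):
m, c, val = (22, 12, 20)  # -> m = 22, c = 12, val = 20
m, c = (c, m)  # -> m = 12, c = 22
c, val = (val, c)  # -> c = 20, val = 22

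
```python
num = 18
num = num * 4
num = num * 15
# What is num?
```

Answer: 1080

Derivation:
Trace (tracking num):
num = 18  # -> num = 18
num = num * 4  # -> num = 72
num = num * 15  # -> num = 1080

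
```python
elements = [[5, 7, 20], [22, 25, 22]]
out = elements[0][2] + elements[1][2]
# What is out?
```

Trace (tracking out):
elements = [[5, 7, 20], [22, 25, 22]]  # -> elements = [[5, 7, 20], [22, 25, 22]]
out = elements[0][2] + elements[1][2]  # -> out = 42

Answer: 42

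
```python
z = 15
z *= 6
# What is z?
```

Trace (tracking z):
z = 15  # -> z = 15
z *= 6  # -> z = 90

Answer: 90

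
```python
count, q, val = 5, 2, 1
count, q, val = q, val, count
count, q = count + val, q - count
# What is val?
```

Trace (tracking val):
count, q, val = (5, 2, 1)  # -> count = 5, q = 2, val = 1
count, q, val = (q, val, count)  # -> count = 2, q = 1, val = 5
count, q = (count + val, q - count)  # -> count = 7, q = -1

Answer: 5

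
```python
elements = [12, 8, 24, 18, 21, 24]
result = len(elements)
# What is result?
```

Answer: 6

Derivation:
Trace (tracking result):
elements = [12, 8, 24, 18, 21, 24]  # -> elements = [12, 8, 24, 18, 21, 24]
result = len(elements)  # -> result = 6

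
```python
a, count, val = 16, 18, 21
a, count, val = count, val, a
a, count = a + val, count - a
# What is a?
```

Answer: 34

Derivation:
Trace (tracking a):
a, count, val = (16, 18, 21)  # -> a = 16, count = 18, val = 21
a, count, val = (count, val, a)  # -> a = 18, count = 21, val = 16
a, count = (a + val, count - a)  # -> a = 34, count = 3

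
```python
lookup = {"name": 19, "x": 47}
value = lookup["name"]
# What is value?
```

Answer: 19

Derivation:
Trace (tracking value):
lookup = {'name': 19, 'x': 47}  # -> lookup = {'name': 19, 'x': 47}
value = lookup['name']  # -> value = 19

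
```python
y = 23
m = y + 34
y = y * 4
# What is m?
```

Answer: 57

Derivation:
Trace (tracking m):
y = 23  # -> y = 23
m = y + 34  # -> m = 57
y = y * 4  # -> y = 92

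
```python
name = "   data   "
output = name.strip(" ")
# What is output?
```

Answer: 'data'

Derivation:
Trace (tracking output):
name = '   data   '  # -> name = '   data   '
output = name.strip(' ')  # -> output = 'data'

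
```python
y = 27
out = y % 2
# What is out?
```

Trace (tracking out):
y = 27  # -> y = 27
out = y % 2  # -> out = 1

Answer: 1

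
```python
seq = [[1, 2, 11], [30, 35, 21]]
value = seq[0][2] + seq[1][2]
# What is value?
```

Trace (tracking value):
seq = [[1, 2, 11], [30, 35, 21]]  # -> seq = [[1, 2, 11], [30, 35, 21]]
value = seq[0][2] + seq[1][2]  # -> value = 32

Answer: 32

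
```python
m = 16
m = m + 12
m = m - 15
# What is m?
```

Answer: 13

Derivation:
Trace (tracking m):
m = 16  # -> m = 16
m = m + 12  # -> m = 28
m = m - 15  # -> m = 13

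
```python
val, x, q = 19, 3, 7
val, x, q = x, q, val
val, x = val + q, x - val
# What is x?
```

Trace (tracking x):
val, x, q = (19, 3, 7)  # -> val = 19, x = 3, q = 7
val, x, q = (x, q, val)  # -> val = 3, x = 7, q = 19
val, x = (val + q, x - val)  # -> val = 22, x = 4

Answer: 4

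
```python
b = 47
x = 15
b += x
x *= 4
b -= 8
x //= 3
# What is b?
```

Answer: 54

Derivation:
Trace (tracking b):
b = 47  # -> b = 47
x = 15  # -> x = 15
b += x  # -> b = 62
x *= 4  # -> x = 60
b -= 8  # -> b = 54
x //= 3  # -> x = 20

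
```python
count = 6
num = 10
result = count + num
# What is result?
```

Trace (tracking result):
count = 6  # -> count = 6
num = 10  # -> num = 10
result = count + num  # -> result = 16

Answer: 16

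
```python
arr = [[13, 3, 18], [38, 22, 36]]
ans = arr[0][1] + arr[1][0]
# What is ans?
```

Answer: 41

Derivation:
Trace (tracking ans):
arr = [[13, 3, 18], [38, 22, 36]]  # -> arr = [[13, 3, 18], [38, 22, 36]]
ans = arr[0][1] + arr[1][0]  # -> ans = 41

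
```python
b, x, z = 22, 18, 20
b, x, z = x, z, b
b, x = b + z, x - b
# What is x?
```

Answer: 2

Derivation:
Trace (tracking x):
b, x, z = (22, 18, 20)  # -> b = 22, x = 18, z = 20
b, x, z = (x, z, b)  # -> b = 18, x = 20, z = 22
b, x = (b + z, x - b)  # -> b = 40, x = 2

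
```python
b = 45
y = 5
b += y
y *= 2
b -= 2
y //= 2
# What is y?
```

Answer: 5

Derivation:
Trace (tracking y):
b = 45  # -> b = 45
y = 5  # -> y = 5
b += y  # -> b = 50
y *= 2  # -> y = 10
b -= 2  # -> b = 48
y //= 2  # -> y = 5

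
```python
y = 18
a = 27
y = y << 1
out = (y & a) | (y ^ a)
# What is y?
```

Trace (tracking y):
y = 18  # -> y = 18
a = 27  # -> a = 27
y = y << 1  # -> y = 36
out = y & a | y ^ a  # -> out = 63

Answer: 36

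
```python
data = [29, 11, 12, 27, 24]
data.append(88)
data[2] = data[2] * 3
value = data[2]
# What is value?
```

Trace (tracking value):
data = [29, 11, 12, 27, 24]  # -> data = [29, 11, 12, 27, 24]
data.append(88)  # -> data = [29, 11, 12, 27, 24, 88]
data[2] = data[2] * 3  # -> data = [29, 11, 36, 27, 24, 88]
value = data[2]  # -> value = 36

Answer: 36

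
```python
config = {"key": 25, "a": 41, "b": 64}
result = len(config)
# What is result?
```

Trace (tracking result):
config = {'key': 25, 'a': 41, 'b': 64}  # -> config = {'key': 25, 'a': 41, 'b': 64}
result = len(config)  # -> result = 3

Answer: 3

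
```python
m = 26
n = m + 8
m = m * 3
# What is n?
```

Trace (tracking n):
m = 26  # -> m = 26
n = m + 8  # -> n = 34
m = m * 3  # -> m = 78

Answer: 34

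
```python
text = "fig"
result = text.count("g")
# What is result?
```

Answer: 1

Derivation:
Trace (tracking result):
text = 'fig'  # -> text = 'fig'
result = text.count('g')  # -> result = 1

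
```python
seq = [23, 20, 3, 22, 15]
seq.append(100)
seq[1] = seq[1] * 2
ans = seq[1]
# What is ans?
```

Answer: 40

Derivation:
Trace (tracking ans):
seq = [23, 20, 3, 22, 15]  # -> seq = [23, 20, 3, 22, 15]
seq.append(100)  # -> seq = [23, 20, 3, 22, 15, 100]
seq[1] = seq[1] * 2  # -> seq = [23, 40, 3, 22, 15, 100]
ans = seq[1]  # -> ans = 40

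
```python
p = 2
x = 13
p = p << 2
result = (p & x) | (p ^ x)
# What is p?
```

Trace (tracking p):
p = 2  # -> p = 2
x = 13  # -> x = 13
p = p << 2  # -> p = 8
result = p & x | p ^ x  # -> result = 13

Answer: 8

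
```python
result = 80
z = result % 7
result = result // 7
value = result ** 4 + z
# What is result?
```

Trace (tracking result):
result = 80  # -> result = 80
z = result % 7  # -> z = 3
result = result // 7  # -> result = 11
value = result ** 4 + z  # -> value = 14644

Answer: 11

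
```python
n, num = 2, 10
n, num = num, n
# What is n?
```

Answer: 10

Derivation:
Trace (tracking n):
n, num = (2, 10)  # -> n = 2, num = 10
n, num = (num, n)  # -> n = 10, num = 2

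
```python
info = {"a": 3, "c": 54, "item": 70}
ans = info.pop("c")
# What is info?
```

Trace (tracking info):
info = {'a': 3, 'c': 54, 'item': 70}  # -> info = {'a': 3, 'c': 54, 'item': 70}
ans = info.pop('c')  # -> ans = 54

Answer: {'a': 3, 'item': 70}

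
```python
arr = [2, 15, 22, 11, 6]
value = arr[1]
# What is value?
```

Trace (tracking value):
arr = [2, 15, 22, 11, 6]  # -> arr = [2, 15, 22, 11, 6]
value = arr[1]  # -> value = 15

Answer: 15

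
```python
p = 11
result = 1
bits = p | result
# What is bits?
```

Answer: 11

Derivation:
Trace (tracking bits):
p = 11  # -> p = 11
result = 1  # -> result = 1
bits = p | result  # -> bits = 11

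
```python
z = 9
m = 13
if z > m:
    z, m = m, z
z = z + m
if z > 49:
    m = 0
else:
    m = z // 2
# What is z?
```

Answer: 22

Derivation:
Trace (tracking z):
z = 9  # -> z = 9
m = 13  # -> m = 13
if z > m:  # condition is False
z = z + m  # -> z = 22
if z > 49:  # condition is False
else:
    m = z // 2  # -> m = 11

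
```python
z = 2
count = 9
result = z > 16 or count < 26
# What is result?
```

Trace (tracking result):
z = 2  # -> z = 2
count = 9  # -> count = 9
result = z > 16 or count < 26  # -> result = True

Answer: True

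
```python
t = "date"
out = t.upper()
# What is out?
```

Trace (tracking out):
t = 'date'  # -> t = 'date'
out = t.upper()  # -> out = 'DATE'

Answer: 'DATE'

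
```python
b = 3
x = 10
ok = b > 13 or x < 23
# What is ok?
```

Trace (tracking ok):
b = 3  # -> b = 3
x = 10  # -> x = 10
ok = b > 13 or x < 23  # -> ok = True

Answer: True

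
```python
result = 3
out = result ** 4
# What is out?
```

Trace (tracking out):
result = 3  # -> result = 3
out = result ** 4  # -> out = 81

Answer: 81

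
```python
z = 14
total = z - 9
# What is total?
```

Trace (tracking total):
z = 14  # -> z = 14
total = z - 9  # -> total = 5

Answer: 5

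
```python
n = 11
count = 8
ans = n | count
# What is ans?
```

Answer: 11

Derivation:
Trace (tracking ans):
n = 11  # -> n = 11
count = 8  # -> count = 8
ans = n | count  # -> ans = 11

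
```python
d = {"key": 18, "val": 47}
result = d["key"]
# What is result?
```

Trace (tracking result):
d = {'key': 18, 'val': 47}  # -> d = {'key': 18, 'val': 47}
result = d['key']  # -> result = 18

Answer: 18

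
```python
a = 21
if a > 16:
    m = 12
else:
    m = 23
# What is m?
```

Trace (tracking m):
a = 21  # -> a = 21
if a > 16:  # condition is True
    m = 12  # -> m = 12

Answer: 12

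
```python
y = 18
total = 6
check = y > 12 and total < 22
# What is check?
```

Trace (tracking check):
y = 18  # -> y = 18
total = 6  # -> total = 6
check = y > 12 and total < 22  # -> check = True

Answer: True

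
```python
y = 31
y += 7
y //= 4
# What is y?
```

Trace (tracking y):
y = 31  # -> y = 31
y += 7  # -> y = 38
y //= 4  # -> y = 9

Answer: 9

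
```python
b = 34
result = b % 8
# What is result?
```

Trace (tracking result):
b = 34  # -> b = 34
result = b % 8  # -> result = 2

Answer: 2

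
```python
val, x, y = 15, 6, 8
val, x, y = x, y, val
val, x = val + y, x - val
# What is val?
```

Trace (tracking val):
val, x, y = (15, 6, 8)  # -> val = 15, x = 6, y = 8
val, x, y = (x, y, val)  # -> val = 6, x = 8, y = 15
val, x = (val + y, x - val)  # -> val = 21, x = 2

Answer: 21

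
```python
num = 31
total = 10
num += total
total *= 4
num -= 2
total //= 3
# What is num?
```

Answer: 39

Derivation:
Trace (tracking num):
num = 31  # -> num = 31
total = 10  # -> total = 10
num += total  # -> num = 41
total *= 4  # -> total = 40
num -= 2  # -> num = 39
total //= 3  # -> total = 13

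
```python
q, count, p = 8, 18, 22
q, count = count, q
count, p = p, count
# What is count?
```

Answer: 22

Derivation:
Trace (tracking count):
q, count, p = (8, 18, 22)  # -> q = 8, count = 18, p = 22
q, count = (count, q)  # -> q = 18, count = 8
count, p = (p, count)  # -> count = 22, p = 8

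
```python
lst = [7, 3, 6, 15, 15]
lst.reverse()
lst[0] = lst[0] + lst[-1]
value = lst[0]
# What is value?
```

Answer: 22

Derivation:
Trace (tracking value):
lst = [7, 3, 6, 15, 15]  # -> lst = [7, 3, 6, 15, 15]
lst.reverse()  # -> lst = [15, 15, 6, 3, 7]
lst[0] = lst[0] + lst[-1]  # -> lst = [22, 15, 6, 3, 7]
value = lst[0]  # -> value = 22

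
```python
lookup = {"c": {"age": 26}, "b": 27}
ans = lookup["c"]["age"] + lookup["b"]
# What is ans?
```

Trace (tracking ans):
lookup = {'c': {'age': 26}, 'b': 27}  # -> lookup = {'c': {'age': 26}, 'b': 27}
ans = lookup['c']['age'] + lookup['b']  # -> ans = 53

Answer: 53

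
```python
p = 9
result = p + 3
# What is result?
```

Answer: 12

Derivation:
Trace (tracking result):
p = 9  # -> p = 9
result = p + 3  # -> result = 12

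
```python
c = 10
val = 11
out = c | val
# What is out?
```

Trace (tracking out):
c = 10  # -> c = 10
val = 11  # -> val = 11
out = c | val  # -> out = 11

Answer: 11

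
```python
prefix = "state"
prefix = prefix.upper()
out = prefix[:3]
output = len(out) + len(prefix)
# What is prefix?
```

Answer: 'STATE'

Derivation:
Trace (tracking prefix):
prefix = 'state'  # -> prefix = 'state'
prefix = prefix.upper()  # -> prefix = 'STATE'
out = prefix[:3]  # -> out = 'STA'
output = len(out) + len(prefix)  # -> output = 8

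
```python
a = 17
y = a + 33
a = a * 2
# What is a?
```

Answer: 34

Derivation:
Trace (tracking a):
a = 17  # -> a = 17
y = a + 33  # -> y = 50
a = a * 2  # -> a = 34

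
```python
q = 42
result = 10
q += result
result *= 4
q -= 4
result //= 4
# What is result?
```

Answer: 10

Derivation:
Trace (tracking result):
q = 42  # -> q = 42
result = 10  # -> result = 10
q += result  # -> q = 52
result *= 4  # -> result = 40
q -= 4  # -> q = 48
result //= 4  # -> result = 10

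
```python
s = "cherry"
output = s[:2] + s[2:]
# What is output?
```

Answer: 'cherry'

Derivation:
Trace (tracking output):
s = 'cherry'  # -> s = 'cherry'
output = s[:2] + s[2:]  # -> output = 'cherry'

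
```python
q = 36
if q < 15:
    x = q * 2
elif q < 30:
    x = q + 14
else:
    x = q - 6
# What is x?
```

Answer: 30

Derivation:
Trace (tracking x):
q = 36  # -> q = 36
if q < 15:  # condition is False
elif q < 30:  # condition is False
else:
    x = q - 6  # -> x = 30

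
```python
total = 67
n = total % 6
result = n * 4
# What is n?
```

Answer: 1

Derivation:
Trace (tracking n):
total = 67  # -> total = 67
n = total % 6  # -> n = 1
result = n * 4  # -> result = 4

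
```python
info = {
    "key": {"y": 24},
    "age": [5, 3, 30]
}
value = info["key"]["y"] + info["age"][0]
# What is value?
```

Answer: 29

Derivation:
Trace (tracking value):
info = {'key': {'y': 24}, 'age': [5, 3, 30]}  # -> info = {'key': {'y': 24}, 'age': [5, 3, 30]}
value = info['key']['y'] + info['age'][0]  # -> value = 29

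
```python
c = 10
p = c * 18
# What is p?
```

Answer: 180

Derivation:
Trace (tracking p):
c = 10  # -> c = 10
p = c * 18  # -> p = 180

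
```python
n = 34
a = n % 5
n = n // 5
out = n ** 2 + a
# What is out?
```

Trace (tracking out):
n = 34  # -> n = 34
a = n % 5  # -> a = 4
n = n // 5  # -> n = 6
out = n ** 2 + a  # -> out = 40

Answer: 40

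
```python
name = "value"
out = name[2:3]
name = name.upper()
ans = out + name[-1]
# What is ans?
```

Answer: 'lE'

Derivation:
Trace (tracking ans):
name = 'value'  # -> name = 'value'
out = name[2:3]  # -> out = 'l'
name = name.upper()  # -> name = 'VALUE'
ans = out + name[-1]  # -> ans = 'lE'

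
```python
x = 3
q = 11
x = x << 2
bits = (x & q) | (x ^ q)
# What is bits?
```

Trace (tracking bits):
x = 3  # -> x = 3
q = 11  # -> q = 11
x = x << 2  # -> x = 12
bits = x & q | x ^ q  # -> bits = 15

Answer: 15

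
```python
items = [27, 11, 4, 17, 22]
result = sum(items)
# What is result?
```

Trace (tracking result):
items = [27, 11, 4, 17, 22]  # -> items = [27, 11, 4, 17, 22]
result = sum(items)  # -> result = 81

Answer: 81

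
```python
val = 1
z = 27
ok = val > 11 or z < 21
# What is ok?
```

Trace (tracking ok):
val = 1  # -> val = 1
z = 27  # -> z = 27
ok = val > 11 or z < 21  # -> ok = False

Answer: False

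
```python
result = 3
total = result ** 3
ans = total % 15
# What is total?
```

Trace (tracking total):
result = 3  # -> result = 3
total = result ** 3  # -> total = 27
ans = total % 15  # -> ans = 12

Answer: 27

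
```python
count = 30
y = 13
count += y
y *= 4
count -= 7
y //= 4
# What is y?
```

Answer: 13

Derivation:
Trace (tracking y):
count = 30  # -> count = 30
y = 13  # -> y = 13
count += y  # -> count = 43
y *= 4  # -> y = 52
count -= 7  # -> count = 36
y //= 4  # -> y = 13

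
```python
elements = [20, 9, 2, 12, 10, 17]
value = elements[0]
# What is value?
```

Answer: 20

Derivation:
Trace (tracking value):
elements = [20, 9, 2, 12, 10, 17]  # -> elements = [20, 9, 2, 12, 10, 17]
value = elements[0]  # -> value = 20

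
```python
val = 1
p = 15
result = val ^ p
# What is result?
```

Trace (tracking result):
val = 1  # -> val = 1
p = 15  # -> p = 15
result = val ^ p  # -> result = 14

Answer: 14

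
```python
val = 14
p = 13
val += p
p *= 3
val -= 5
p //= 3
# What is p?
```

Trace (tracking p):
val = 14  # -> val = 14
p = 13  # -> p = 13
val += p  # -> val = 27
p *= 3  # -> p = 39
val -= 5  # -> val = 22
p //= 3  # -> p = 13

Answer: 13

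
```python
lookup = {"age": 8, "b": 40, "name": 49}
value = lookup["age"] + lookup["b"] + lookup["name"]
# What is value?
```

Answer: 97

Derivation:
Trace (tracking value):
lookup = {'age': 8, 'b': 40, 'name': 49}  # -> lookup = {'age': 8, 'b': 40, 'name': 49}
value = lookup['age'] + lookup['b'] + lookup['name']  # -> value = 97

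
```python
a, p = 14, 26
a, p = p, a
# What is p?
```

Answer: 14

Derivation:
Trace (tracking p):
a, p = (14, 26)  # -> a = 14, p = 26
a, p = (p, a)  # -> a = 26, p = 14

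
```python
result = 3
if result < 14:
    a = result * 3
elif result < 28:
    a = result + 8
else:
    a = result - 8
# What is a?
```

Answer: 9

Derivation:
Trace (tracking a):
result = 3  # -> result = 3
if result < 14:  # condition is True
    a = result * 3  # -> a = 9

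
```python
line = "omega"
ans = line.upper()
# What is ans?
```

Trace (tracking ans):
line = 'omega'  # -> line = 'omega'
ans = line.upper()  # -> ans = 'OMEGA'

Answer: 'OMEGA'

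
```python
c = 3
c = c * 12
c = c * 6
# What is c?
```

Trace (tracking c):
c = 3  # -> c = 3
c = c * 12  # -> c = 36
c = c * 6  # -> c = 216

Answer: 216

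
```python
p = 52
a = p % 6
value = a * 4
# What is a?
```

Trace (tracking a):
p = 52  # -> p = 52
a = p % 6  # -> a = 4
value = a * 4  # -> value = 16

Answer: 4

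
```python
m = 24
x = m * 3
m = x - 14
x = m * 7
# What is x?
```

Trace (tracking x):
m = 24  # -> m = 24
x = m * 3  # -> x = 72
m = x - 14  # -> m = 58
x = m * 7  # -> x = 406

Answer: 406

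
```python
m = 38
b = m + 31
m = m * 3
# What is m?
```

Answer: 114

Derivation:
Trace (tracking m):
m = 38  # -> m = 38
b = m + 31  # -> b = 69
m = m * 3  # -> m = 114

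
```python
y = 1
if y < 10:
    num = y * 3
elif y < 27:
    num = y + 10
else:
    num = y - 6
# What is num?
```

Trace (tracking num):
y = 1  # -> y = 1
if y < 10:  # condition is True
    num = y * 3  # -> num = 3

Answer: 3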